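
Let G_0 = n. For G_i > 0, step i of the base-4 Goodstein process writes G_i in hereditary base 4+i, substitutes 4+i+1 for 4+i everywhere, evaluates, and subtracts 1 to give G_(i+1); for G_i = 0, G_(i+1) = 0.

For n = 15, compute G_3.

(0) 15|_4 = 3·4 + 3 ↦ 3·5 + 3|_5 = 18 ⇒ 17
(1) 17|_5 = 3·5 + 2 ↦ 3·6 + 2|_6 = 20 ⇒ 19
(2) 19|_6 = 3·6 + 1 ↦ 3·7 + 1|_7 = 22 ⇒ 21

21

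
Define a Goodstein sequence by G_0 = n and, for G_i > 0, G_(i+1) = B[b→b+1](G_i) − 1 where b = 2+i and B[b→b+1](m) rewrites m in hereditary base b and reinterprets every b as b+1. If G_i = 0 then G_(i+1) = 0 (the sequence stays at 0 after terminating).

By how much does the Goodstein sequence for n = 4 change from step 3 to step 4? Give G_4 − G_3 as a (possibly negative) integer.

(0) 4|_2 = 2^2 ↦ 3^3|_3 = 27 ⇒ 26
(1) 26|_3 = 2·3^2 + 2·3 + 2 ↦ 2·4^2 + 2·4 + 2|_4 = 42 ⇒ 41
(2) 41|_4 = 2·4^2 + 2·4 + 1 ↦ 2·5^2 + 2·5 + 1|_5 = 61 ⇒ 60
(3) 60|_5 = 2·5^2 + 2·5 ↦ 2·6^2 + 2·6|_6 = 84 ⇒ 83

23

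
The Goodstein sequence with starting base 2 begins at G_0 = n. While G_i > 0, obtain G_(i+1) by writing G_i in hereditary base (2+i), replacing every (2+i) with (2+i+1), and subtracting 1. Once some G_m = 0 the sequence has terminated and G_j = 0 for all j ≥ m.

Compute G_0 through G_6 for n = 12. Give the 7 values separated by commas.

12, 107, 1065, 15685, 280019, 5764910, 134217867

12 —HB2→ 2^(2 + 1) + 2^2 —bump→ 3^(3 + 1) + 3^3 = 108 —(−1)→ 107
107 —HB3→ 3^(3 + 1) + 2·3^2 + 2·3 + 2 —bump→ 4^(4 + 1) + 2·4^2 + 2·4 + 2 = 1066 —(−1)→ 1065
1065 —HB4→ 4^(4 + 1) + 2·4^2 + 2·4 + 1 —bump→ 5^(5 + 1) + 2·5^2 + 2·5 + 1 = 15686 —(−1)→ 15685
15685 —HB5→ 5^(5 + 1) + 2·5^2 + 2·5 —bump→ 6^(6 + 1) + 2·6^2 + 2·6 = 280020 —(−1)→ 280019
280019 —HB6→ 6^(6 + 1) + 2·6^2 + 6 + 5 —bump→ 7^(7 + 1) + 2·7^2 + 7 + 5 = 5764911 —(−1)→ 5764910
5764910 —HB7→ 7^(7 + 1) + 2·7^2 + 7 + 4 —bump→ 8^(8 + 1) + 2·8^2 + 8 + 4 = 134217868 —(−1)→ 134217867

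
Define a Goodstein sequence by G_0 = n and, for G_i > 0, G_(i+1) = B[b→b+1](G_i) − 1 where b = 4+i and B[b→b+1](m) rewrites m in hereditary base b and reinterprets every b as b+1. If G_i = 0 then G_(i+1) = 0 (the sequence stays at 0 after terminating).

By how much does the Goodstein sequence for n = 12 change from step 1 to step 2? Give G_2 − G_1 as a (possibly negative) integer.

1

G_0 = 12. HB_4(12) = 3·4. Bump = 15. G_1 = 14.
G_1 = 14. HB_5(14) = 2·5 + 4. Bump = 16. G_2 = 15.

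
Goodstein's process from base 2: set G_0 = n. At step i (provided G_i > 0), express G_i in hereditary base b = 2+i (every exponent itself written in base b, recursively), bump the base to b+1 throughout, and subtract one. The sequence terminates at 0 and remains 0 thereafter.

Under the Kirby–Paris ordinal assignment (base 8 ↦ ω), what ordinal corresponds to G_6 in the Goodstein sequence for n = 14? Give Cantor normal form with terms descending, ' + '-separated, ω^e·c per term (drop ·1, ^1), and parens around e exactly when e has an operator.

base 2: 14 = 2^(2 + 1) + 2^2 + 2; at 3: 3^(3 + 1) + 3^3 + 3 = 111; next = 110
base 3: 110 = 3^(3 + 1) + 3^3 + 2; at 4: 4^(4 + 1) + 4^4 + 2 = 1282; next = 1281
base 4: 1281 = 4^(4 + 1) + 4^4 + 1; at 5: 5^(5 + 1) + 5^5 + 1 = 18751; next = 18750
base 5: 18750 = 5^(5 + 1) + 5^5; at 6: 6^(6 + 1) + 6^6 = 326592; next = 326591
base 6: 326591 = 6^(6 + 1) + 5·6^5 + 5·6^4 + 5·6^3 + 5·6^2 + 5·6 + 5; at 7: 7^(7 + 1) + 5·7^5 + 5·7^4 + 5·7^3 + 5·7^2 + 5·7 + 5 = 5862841; next = 5862840
base 7: 5862840 = 7^(7 + 1) + 5·7^5 + 5·7^4 + 5·7^3 + 5·7^2 + 5·7 + 4; at 8: 8^(8 + 1) + 5·8^5 + 5·8^4 + 5·8^3 + 5·8^2 + 5·8 + 4 = 134404972; next = 134404971
base 8: 134404971 = 8^(8 + 1) + 5·8^5 + 5·8^4 + 5·8^3 + 5·8^2 + 5·8 + 3; at 9: 9^(9 + 1) + 5·9^5 + 5·9^4 + 5·9^3 + 5·9^2 + 5·9 + 3 = 3487116549; next = 3487116548

ω^(ω + 1) + ω^5·5 + ω^4·5 + ω^3·5 + ω^2·5 + ω·5 + 3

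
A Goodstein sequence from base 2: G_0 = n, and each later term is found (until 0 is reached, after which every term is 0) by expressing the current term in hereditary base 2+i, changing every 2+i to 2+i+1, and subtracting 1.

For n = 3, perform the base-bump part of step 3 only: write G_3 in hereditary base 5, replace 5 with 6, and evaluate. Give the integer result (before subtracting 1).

2

G_0=3  [base 2] 2 + 1  →[2↦3]→  3 + 1 = 4  −1 ⇒ G_1=3
G_1=3  [base 3] 3  →[3↦4]→  4 = 4  −1 ⇒ G_2=3
G_2=3  [base 4] 3  →[4↦5]→  3 = 3  −1 ⇒ G_3=2
G_3=2  [base 5] 2  →[5↦6]→  2 = 2  −1 ⇒ G_4=1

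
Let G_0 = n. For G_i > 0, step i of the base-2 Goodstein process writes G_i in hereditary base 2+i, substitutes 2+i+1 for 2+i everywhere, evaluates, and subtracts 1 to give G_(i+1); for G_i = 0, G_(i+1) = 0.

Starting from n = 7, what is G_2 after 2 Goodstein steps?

259

i=0: 7 = 2^2 + 2 + 1 (b=2); 2→3: 3^3 + 3 + 1 = 31; 31−1 = 30
i=1: 30 = 3^3 + 3 (b=3); 3→4: 4^4 + 4 = 260; 260−1 = 259
i=2: 259 = 4^4 + 3 (b=4); 4→5: 5^5 + 3 = 3128; 3128−1 = 3127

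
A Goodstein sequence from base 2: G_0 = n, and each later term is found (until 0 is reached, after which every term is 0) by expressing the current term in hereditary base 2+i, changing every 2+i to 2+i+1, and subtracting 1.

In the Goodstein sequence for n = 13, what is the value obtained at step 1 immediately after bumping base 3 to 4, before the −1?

i=0: 13 = 2^(2 + 1) + 2^2 + 1 (b=2); 2→3: 3^(3 + 1) + 3^3 + 1 = 109; 109−1 = 108
i=1: 108 = 3^(3 + 1) + 3^3 (b=3); 3→4: 4^(4 + 1) + 4^4 = 1280; 1280−1 = 1279

1280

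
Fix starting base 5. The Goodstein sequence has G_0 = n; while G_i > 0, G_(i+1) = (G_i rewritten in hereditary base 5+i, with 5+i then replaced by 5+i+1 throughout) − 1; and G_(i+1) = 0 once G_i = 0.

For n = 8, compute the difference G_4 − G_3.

step 0: 8 = 5 + 3; sub 6 for 5: 6 + 3; = 9; G_1 = 9−1 = 8
step 1: 8 = 6 + 2; sub 7 for 6: 7 + 2; = 9; G_2 = 9−1 = 8
step 2: 8 = 7 + 1; sub 8 for 7: 8 + 1; = 9; G_3 = 9−1 = 8
step 3: 8 = 8; sub 9 for 8: 9; = 9; G_4 = 9−1 = 8

0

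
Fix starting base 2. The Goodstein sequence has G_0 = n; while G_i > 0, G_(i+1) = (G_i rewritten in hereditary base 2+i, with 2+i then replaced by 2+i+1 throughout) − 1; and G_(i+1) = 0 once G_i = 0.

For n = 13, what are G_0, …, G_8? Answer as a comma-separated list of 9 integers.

base 2: 13 = 2^(2 + 1) + 2^2 + 1; at 3: 3^(3 + 1) + 3^3 + 1 = 109; next = 108
base 3: 108 = 3^(3 + 1) + 3^3; at 4: 4^(4 + 1) + 4^4 = 1280; next = 1279
base 4: 1279 = 4^(4 + 1) + 3·4^3 + 3·4^2 + 3·4 + 3; at 5: 5^(5 + 1) + 3·5^3 + 3·5^2 + 3·5 + 3 = 16093; next = 16092
base 5: 16092 = 5^(5 + 1) + 3·5^3 + 3·5^2 + 3·5 + 2; at 6: 6^(6 + 1) + 3·6^3 + 3·6^2 + 3·6 + 2 = 280712; next = 280711
base 6: 280711 = 6^(6 + 1) + 3·6^3 + 3·6^2 + 3·6 + 1; at 7: 7^(7 + 1) + 3·7^3 + 3·7^2 + 3·7 + 1 = 5765999; next = 5765998
base 7: 5765998 = 7^(7 + 1) + 3·7^3 + 3·7^2 + 3·7; at 8: 8^(8 + 1) + 3·8^3 + 3·8^2 + 3·8 = 134219480; next = 134219479
base 8: 134219479 = 8^(8 + 1) + 3·8^3 + 3·8^2 + 2·8 + 7; at 9: 9^(9 + 1) + 3·9^3 + 3·9^2 + 2·9 + 7 = 3486786856; next = 3486786855
base 9: 3486786855 = 9^(9 + 1) + 3·9^3 + 3·9^2 + 2·9 + 6; at 10: 10^(10 + 1) + 3·10^3 + 3·10^2 + 2·10 + 6 = 100000003326; next = 100000003325

13, 108, 1279, 16092, 280711, 5765998, 134219479, 3486786855, 100000003325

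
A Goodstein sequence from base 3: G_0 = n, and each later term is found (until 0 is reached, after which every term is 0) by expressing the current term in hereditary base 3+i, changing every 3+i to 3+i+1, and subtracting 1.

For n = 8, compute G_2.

(0) 8|_3 = 2·3 + 2 ↦ 2·4 + 2|_4 = 10 ⇒ 9
(1) 9|_4 = 2·4 + 1 ↦ 2·5 + 1|_5 = 11 ⇒ 10

10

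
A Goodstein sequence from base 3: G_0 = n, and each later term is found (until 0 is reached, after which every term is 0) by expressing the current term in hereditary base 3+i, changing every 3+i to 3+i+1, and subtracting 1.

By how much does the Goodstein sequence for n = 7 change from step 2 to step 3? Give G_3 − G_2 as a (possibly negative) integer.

7 —HB3→ 2·3 + 1 —bump→ 2·4 + 1 = 9 —(−1)→ 8
8 —HB4→ 2·4 —bump→ 2·5 = 10 —(−1)→ 9
9 —HB5→ 5 + 4 —bump→ 6 + 4 = 10 —(−1)→ 9

0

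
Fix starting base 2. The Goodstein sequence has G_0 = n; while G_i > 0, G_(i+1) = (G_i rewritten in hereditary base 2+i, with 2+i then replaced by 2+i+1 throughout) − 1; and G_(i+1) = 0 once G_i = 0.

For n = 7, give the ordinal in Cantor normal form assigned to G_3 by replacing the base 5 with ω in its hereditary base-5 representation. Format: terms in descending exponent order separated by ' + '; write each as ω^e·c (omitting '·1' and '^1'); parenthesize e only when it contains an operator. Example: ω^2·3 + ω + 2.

7 —HB2→ 2^2 + 2 + 1 —bump→ 3^3 + 3 + 1 = 31 —(−1)→ 30
30 —HB3→ 3^3 + 3 —bump→ 4^4 + 4 = 260 —(−1)→ 259
259 —HB4→ 4^4 + 3 —bump→ 5^5 + 3 = 3128 —(−1)→ 3127
3127 —HB5→ 5^5 + 2 —bump→ 6^6 + 2 = 46658 —(−1)→ 46657

ω^ω + 2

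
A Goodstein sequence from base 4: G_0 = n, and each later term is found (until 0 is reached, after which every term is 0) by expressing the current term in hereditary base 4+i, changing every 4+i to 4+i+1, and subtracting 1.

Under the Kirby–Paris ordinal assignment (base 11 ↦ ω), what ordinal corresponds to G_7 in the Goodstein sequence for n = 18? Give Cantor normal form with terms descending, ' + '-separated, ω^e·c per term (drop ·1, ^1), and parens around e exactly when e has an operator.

[0] 18 ≡ 4^2 + 2 (base 4). Lift 5: 27. −1: 26.
[1] 26 ≡ 5^2 + 1 (base 5). Lift 6: 37. −1: 36.
[2] 36 ≡ 6^2 (base 6). Lift 7: 49. −1: 48.
[3] 48 ≡ 6·7 + 6 (base 7). Lift 8: 54. −1: 53.
[4] 53 ≡ 6·8 + 5 (base 8). Lift 9: 59. −1: 58.
[5] 58 ≡ 6·9 + 4 (base 9). Lift 10: 64. −1: 63.
[6] 63 ≡ 6·10 + 3 (base 10). Lift 11: 69. −1: 68.
[7] 68 ≡ 6·11 + 2 (base 11). Lift 12: 74. −1: 73.

ω·6 + 2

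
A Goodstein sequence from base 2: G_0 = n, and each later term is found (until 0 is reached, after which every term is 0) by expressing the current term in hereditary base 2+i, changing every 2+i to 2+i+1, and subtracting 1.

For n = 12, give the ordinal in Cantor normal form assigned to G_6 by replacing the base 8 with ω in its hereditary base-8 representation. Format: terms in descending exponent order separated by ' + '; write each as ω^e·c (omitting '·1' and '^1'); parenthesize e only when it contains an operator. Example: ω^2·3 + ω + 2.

ω^(ω + 1) + ω^2·2 + ω + 3

G_0 = 12. HB_2(12) = 2^(2 + 1) + 2^2. Bump = 108. G_1 = 107.
G_1 = 107. HB_3(107) = 3^(3 + 1) + 2·3^2 + 2·3 + 2. Bump = 1066. G_2 = 1065.
G_2 = 1065. HB_4(1065) = 4^(4 + 1) + 2·4^2 + 2·4 + 1. Bump = 15686. G_3 = 15685.
G_3 = 15685. HB_5(15685) = 5^(5 + 1) + 2·5^2 + 2·5. Bump = 280020. G_4 = 280019.
G_4 = 280019. HB_6(280019) = 6^(6 + 1) + 2·6^2 + 6 + 5. Bump = 5764911. G_5 = 5764910.
G_5 = 5764910. HB_7(5764910) = 7^(7 + 1) + 2·7^2 + 7 + 4. Bump = 134217868. G_6 = 134217867.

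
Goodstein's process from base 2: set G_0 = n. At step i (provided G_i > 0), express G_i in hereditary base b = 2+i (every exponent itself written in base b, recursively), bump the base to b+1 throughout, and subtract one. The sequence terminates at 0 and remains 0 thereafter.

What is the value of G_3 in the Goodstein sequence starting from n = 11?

G_0=11  [base 2] 2^(2 + 1) + 2 + 1  →[2↦3]→  3^(3 + 1) + 3 + 1 = 85  −1 ⇒ G_1=84
G_1=84  [base 3] 3^(3 + 1) + 3  →[3↦4]→  4^(4 + 1) + 4 = 1028  −1 ⇒ G_2=1027
G_2=1027  [base 4] 4^(4 + 1) + 3  →[4↦5]→  5^(5 + 1) + 3 = 15628  −1 ⇒ G_3=15627
G_3=15627  [base 5] 5^(5 + 1) + 2  →[5↦6]→  6^(6 + 1) + 2 = 279938  −1 ⇒ G_4=279937

15627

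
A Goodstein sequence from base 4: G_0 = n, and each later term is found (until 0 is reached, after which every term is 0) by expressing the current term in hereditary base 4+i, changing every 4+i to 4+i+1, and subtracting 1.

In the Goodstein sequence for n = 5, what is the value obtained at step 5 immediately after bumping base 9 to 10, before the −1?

base 4: 5 = 4 + 1; at 5: 5 + 1 = 6; next = 5
base 5: 5 = 5; at 6: 6 = 6; next = 5
base 6: 5 = 5; at 7: 5 = 5; next = 4
base 7: 4 = 4; at 8: 4 = 4; next = 3
base 8: 3 = 3; at 9: 3 = 3; next = 2
base 9: 2 = 2; at 10: 2 = 2; next = 1

2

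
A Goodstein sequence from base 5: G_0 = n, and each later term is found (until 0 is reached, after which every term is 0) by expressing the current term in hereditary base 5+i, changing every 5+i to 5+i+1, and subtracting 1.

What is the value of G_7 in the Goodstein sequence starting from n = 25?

59

[0] 25 ≡ 5^2 (base 5). Lift 6: 36. −1: 35.
[1] 35 ≡ 5·6 + 5 (base 6). Lift 7: 40. −1: 39.
[2] 39 ≡ 5·7 + 4 (base 7). Lift 8: 44. −1: 43.
[3] 43 ≡ 5·8 + 3 (base 8). Lift 9: 48. −1: 47.
[4] 47 ≡ 5·9 + 2 (base 9). Lift 10: 52. −1: 51.
[5] 51 ≡ 5·10 + 1 (base 10). Lift 11: 56. −1: 55.
[6] 55 ≡ 5·11 (base 11). Lift 12: 60. −1: 59.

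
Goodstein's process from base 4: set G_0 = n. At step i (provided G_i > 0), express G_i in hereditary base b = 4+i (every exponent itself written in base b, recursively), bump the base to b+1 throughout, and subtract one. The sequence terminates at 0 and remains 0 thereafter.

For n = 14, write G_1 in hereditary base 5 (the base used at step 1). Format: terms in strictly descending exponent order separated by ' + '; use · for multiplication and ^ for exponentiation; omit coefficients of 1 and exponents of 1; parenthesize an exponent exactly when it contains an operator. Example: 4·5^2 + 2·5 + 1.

3·5 + 1

[0] 14 ≡ 3·4 + 2 (base 4). Lift 5: 17. −1: 16.
[1] 16 ≡ 3·5 + 1 (base 5). Lift 6: 19. −1: 18.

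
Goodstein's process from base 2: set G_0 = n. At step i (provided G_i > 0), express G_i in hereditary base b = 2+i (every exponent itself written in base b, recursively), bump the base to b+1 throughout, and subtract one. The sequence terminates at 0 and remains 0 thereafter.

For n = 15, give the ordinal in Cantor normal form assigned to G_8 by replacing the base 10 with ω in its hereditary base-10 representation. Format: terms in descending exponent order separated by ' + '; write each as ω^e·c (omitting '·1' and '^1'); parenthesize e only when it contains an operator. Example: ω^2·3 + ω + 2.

ω^(ω + 1) + ω^7·7 + ω^6·7 + ω^5·7 + ω^4·7 + ω^3·7 + ω^2·7 + ω·7 + 5

base 2: 15 = 2^(2 + 1) + 2^2 + 2 + 1; at 3: 3^(3 + 1) + 3^3 + 3 + 1 = 112; next = 111
base 3: 111 = 3^(3 + 1) + 3^3 + 3; at 4: 4^(4 + 1) + 4^4 + 4 = 1284; next = 1283
base 4: 1283 = 4^(4 + 1) + 4^4 + 3; at 5: 5^(5 + 1) + 5^5 + 3 = 18753; next = 18752
base 5: 18752 = 5^(5 + 1) + 5^5 + 2; at 6: 6^(6 + 1) + 6^6 + 2 = 326594; next = 326593
base 6: 326593 = 6^(6 + 1) + 6^6 + 1; at 7: 7^(7 + 1) + 7^7 + 1 = 6588345; next = 6588344
base 7: 6588344 = 7^(7 + 1) + 7^7; at 8: 8^(8 + 1) + 8^8 = 150994944; next = 150994943
base 8: 150994943 = 8^(8 + 1) + 7·8^7 + 7·8^6 + 7·8^5 + 7·8^4 + 7·8^3 + 7·8^2 + 7·8 + 7; at 9: 9^(9 + 1) + 7·9^7 + 7·9^6 + 7·9^5 + 7·9^4 + 7·9^3 + 7·9^2 + 7·9 + 7 = 3524450281; next = 3524450280
base 9: 3524450280 = 9^(9 + 1) + 7·9^7 + 7·9^6 + 7·9^5 + 7·9^4 + 7·9^3 + 7·9^2 + 7·9 + 6; at 10: 10^(10 + 1) + 7·10^7 + 7·10^6 + 7·10^5 + 7·10^4 + 7·10^3 + 7·10^2 + 7·10 + 6 = 100077777776; next = 100077777775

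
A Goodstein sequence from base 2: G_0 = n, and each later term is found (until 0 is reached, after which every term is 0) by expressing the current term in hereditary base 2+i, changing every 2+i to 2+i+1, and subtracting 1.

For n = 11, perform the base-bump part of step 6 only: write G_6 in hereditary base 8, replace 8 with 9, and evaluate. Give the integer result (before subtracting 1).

2749609303

11 —HB2→ 2^(2 + 1) + 2 + 1 —bump→ 3^(3 + 1) + 3 + 1 = 85 —(−1)→ 84
84 —HB3→ 3^(3 + 1) + 3 —bump→ 4^(4 + 1) + 4 = 1028 —(−1)→ 1027
1027 —HB4→ 4^(4 + 1) + 3 —bump→ 5^(5 + 1) + 3 = 15628 —(−1)→ 15627
15627 —HB5→ 5^(5 + 1) + 2 —bump→ 6^(6 + 1) + 2 = 279938 —(−1)→ 279937
279937 —HB6→ 6^(6 + 1) + 1 —bump→ 7^(7 + 1) + 1 = 5764802 —(−1)→ 5764801
5764801 —HB7→ 7^(7 + 1) —bump→ 8^(8 + 1) = 134217728 —(−1)→ 134217727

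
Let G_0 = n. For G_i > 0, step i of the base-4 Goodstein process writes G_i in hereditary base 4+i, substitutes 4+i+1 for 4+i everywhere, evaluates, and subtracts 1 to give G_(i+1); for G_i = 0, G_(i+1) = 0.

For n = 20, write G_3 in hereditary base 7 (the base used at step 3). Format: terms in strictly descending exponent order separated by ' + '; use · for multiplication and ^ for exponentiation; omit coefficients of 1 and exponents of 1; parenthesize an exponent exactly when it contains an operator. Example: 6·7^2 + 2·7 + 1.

7^2 + 2

[0] 20 ≡ 4^2 + 4 (base 4). Lift 5: 30. −1: 29.
[1] 29 ≡ 5^2 + 4 (base 5). Lift 6: 40. −1: 39.
[2] 39 ≡ 6^2 + 3 (base 6). Lift 7: 52. −1: 51.
[3] 51 ≡ 7^2 + 2 (base 7). Lift 8: 66. −1: 65.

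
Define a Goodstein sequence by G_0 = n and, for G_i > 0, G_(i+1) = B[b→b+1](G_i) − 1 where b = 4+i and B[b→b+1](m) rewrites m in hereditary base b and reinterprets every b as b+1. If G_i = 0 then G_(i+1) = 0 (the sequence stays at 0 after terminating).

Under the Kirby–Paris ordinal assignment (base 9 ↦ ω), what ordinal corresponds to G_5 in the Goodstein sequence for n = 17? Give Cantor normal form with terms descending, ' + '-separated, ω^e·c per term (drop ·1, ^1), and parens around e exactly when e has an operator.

[0] 17 ≡ 4^2 + 1 (base 4). Lift 5: 26. −1: 25.
[1] 25 ≡ 5^2 (base 5). Lift 6: 36. −1: 35.
[2] 35 ≡ 5·6 + 5 (base 6). Lift 7: 40. −1: 39.
[3] 39 ≡ 5·7 + 4 (base 7). Lift 8: 44. −1: 43.
[4] 43 ≡ 5·8 + 3 (base 8). Lift 9: 48. −1: 47.
[5] 47 ≡ 5·9 + 2 (base 9). Lift 10: 52. −1: 51.

ω·5 + 2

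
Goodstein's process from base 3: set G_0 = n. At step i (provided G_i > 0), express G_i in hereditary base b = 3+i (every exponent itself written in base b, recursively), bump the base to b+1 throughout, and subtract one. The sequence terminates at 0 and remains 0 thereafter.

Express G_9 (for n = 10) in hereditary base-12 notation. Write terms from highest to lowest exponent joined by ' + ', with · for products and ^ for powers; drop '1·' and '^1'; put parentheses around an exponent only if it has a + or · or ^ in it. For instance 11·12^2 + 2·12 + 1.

10 —HB3→ 3^2 + 1 —bump→ 4^2 + 1 = 17 —(−1)→ 16
16 —HB4→ 4^2 —bump→ 5^2 = 25 —(−1)→ 24
24 —HB5→ 4·5 + 4 —bump→ 4·6 + 4 = 28 —(−1)→ 27
27 —HB6→ 4·6 + 3 —bump→ 4·7 + 3 = 31 —(−1)→ 30
30 —HB7→ 4·7 + 2 —bump→ 4·8 + 2 = 34 —(−1)→ 33
33 —HB8→ 4·8 + 1 —bump→ 4·9 + 1 = 37 —(−1)→ 36
36 —HB9→ 4·9 —bump→ 4·10 = 40 —(−1)→ 39
39 —HB10→ 3·10 + 9 —bump→ 3·11 + 9 = 42 —(−1)→ 41
41 —HB11→ 3·11 + 8 —bump→ 3·12 + 8 = 44 —(−1)→ 43

3·12 + 7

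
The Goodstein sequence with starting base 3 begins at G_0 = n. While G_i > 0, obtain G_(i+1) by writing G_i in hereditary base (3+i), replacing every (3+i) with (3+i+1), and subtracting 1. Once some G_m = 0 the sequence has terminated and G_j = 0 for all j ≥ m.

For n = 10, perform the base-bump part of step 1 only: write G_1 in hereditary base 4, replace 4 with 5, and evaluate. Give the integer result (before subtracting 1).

25

(0) 10|_3 = 3^2 + 1 ↦ 4^2 + 1|_4 = 17 ⇒ 16
(1) 16|_4 = 4^2 ↦ 5^2|_5 = 25 ⇒ 24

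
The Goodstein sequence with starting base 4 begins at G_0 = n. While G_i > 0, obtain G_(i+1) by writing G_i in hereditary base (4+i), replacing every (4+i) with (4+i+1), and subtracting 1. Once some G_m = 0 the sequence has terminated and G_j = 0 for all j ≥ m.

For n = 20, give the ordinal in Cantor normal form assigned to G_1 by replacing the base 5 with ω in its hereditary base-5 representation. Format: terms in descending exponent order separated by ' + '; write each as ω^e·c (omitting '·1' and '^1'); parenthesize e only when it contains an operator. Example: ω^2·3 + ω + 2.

ω^2 + 4

G_0 = 20. HB_4(20) = 4^2 + 4. Bump = 30. G_1 = 29.
G_1 = 29. HB_5(29) = 5^2 + 4. Bump = 40. G_2 = 39.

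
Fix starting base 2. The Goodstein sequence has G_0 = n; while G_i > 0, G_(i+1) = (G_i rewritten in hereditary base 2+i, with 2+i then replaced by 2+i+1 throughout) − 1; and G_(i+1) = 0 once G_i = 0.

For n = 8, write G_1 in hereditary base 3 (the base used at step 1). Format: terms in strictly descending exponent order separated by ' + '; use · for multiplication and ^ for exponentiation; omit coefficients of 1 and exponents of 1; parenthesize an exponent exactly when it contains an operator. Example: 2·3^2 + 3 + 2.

step 0: 8 = 2^(2 + 1); sub 3 for 2: 3^(3 + 1); = 81; G_1 = 81−1 = 80
step 1: 80 = 2·3^3 + 2·3^2 + 2·3 + 2; sub 4 for 3: 2·4^4 + 2·4^2 + 2·4 + 2; = 554; G_2 = 554−1 = 553

2·3^3 + 2·3^2 + 2·3 + 2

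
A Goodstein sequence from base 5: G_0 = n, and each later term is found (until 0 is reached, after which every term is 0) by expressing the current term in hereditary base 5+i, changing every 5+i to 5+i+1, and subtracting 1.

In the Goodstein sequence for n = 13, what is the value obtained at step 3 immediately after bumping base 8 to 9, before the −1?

base 5: 13 = 2·5 + 3; at 6: 2·6 + 3 = 15; next = 14
base 6: 14 = 2·6 + 2; at 7: 2·7 + 2 = 16; next = 15
base 7: 15 = 2·7 + 1; at 8: 2·8 + 1 = 17; next = 16

18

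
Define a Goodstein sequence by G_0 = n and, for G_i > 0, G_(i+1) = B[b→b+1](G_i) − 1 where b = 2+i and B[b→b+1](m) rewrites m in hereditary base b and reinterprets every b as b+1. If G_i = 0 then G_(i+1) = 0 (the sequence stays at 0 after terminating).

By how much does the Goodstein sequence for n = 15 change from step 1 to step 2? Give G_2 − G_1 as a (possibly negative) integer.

base 2: 15 = 2^(2 + 1) + 2^2 + 2 + 1; at 3: 3^(3 + 1) + 3^3 + 3 + 1 = 112; next = 111
base 3: 111 = 3^(3 + 1) + 3^3 + 3; at 4: 4^(4 + 1) + 4^4 + 4 = 1284; next = 1283

1172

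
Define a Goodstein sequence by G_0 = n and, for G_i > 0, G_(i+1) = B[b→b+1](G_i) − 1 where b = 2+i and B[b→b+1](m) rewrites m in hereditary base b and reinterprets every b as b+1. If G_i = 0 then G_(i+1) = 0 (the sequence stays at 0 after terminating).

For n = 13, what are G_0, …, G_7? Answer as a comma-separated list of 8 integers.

base 2: 13 = 2^(2 + 1) + 2^2 + 1; at 3: 3^(3 + 1) + 3^3 + 1 = 109; next = 108
base 3: 108 = 3^(3 + 1) + 3^3; at 4: 4^(4 + 1) + 4^4 = 1280; next = 1279
base 4: 1279 = 4^(4 + 1) + 3·4^3 + 3·4^2 + 3·4 + 3; at 5: 5^(5 + 1) + 3·5^3 + 3·5^2 + 3·5 + 3 = 16093; next = 16092
base 5: 16092 = 5^(5 + 1) + 3·5^3 + 3·5^2 + 3·5 + 2; at 6: 6^(6 + 1) + 3·6^3 + 3·6^2 + 3·6 + 2 = 280712; next = 280711
base 6: 280711 = 6^(6 + 1) + 3·6^3 + 3·6^2 + 3·6 + 1; at 7: 7^(7 + 1) + 3·7^3 + 3·7^2 + 3·7 + 1 = 5765999; next = 5765998
base 7: 5765998 = 7^(7 + 1) + 3·7^3 + 3·7^2 + 3·7; at 8: 8^(8 + 1) + 3·8^3 + 3·8^2 + 3·8 = 134219480; next = 134219479
base 8: 134219479 = 8^(8 + 1) + 3·8^3 + 3·8^2 + 2·8 + 7; at 9: 9^(9 + 1) + 3·9^3 + 3·9^2 + 2·9 + 7 = 3486786856; next = 3486786855

13, 108, 1279, 16092, 280711, 5765998, 134219479, 3486786855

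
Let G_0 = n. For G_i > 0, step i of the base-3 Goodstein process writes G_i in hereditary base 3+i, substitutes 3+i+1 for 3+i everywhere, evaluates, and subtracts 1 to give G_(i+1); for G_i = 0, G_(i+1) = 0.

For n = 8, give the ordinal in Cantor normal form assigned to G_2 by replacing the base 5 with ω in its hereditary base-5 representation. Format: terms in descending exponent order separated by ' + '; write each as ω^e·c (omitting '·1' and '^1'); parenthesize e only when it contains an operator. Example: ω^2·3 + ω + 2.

ω·2

(0) 8|_3 = 2·3 + 2 ↦ 2·4 + 2|_4 = 10 ⇒ 9
(1) 9|_4 = 2·4 + 1 ↦ 2·5 + 1|_5 = 11 ⇒ 10
(2) 10|_5 = 2·5 ↦ 2·6|_6 = 12 ⇒ 11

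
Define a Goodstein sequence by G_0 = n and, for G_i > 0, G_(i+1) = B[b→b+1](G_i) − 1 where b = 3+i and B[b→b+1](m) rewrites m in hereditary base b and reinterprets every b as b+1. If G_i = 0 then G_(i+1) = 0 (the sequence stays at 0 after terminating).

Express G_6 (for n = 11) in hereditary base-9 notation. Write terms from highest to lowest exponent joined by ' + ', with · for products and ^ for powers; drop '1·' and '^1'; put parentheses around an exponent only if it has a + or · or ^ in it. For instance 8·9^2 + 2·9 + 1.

11 —HB3→ 3^2 + 2 —bump→ 4^2 + 2 = 18 —(−1)→ 17
17 —HB4→ 4^2 + 1 —bump→ 5^2 + 1 = 26 —(−1)→ 25
25 —HB5→ 5^2 —bump→ 6^2 = 36 —(−1)→ 35
35 —HB6→ 5·6 + 5 —bump→ 5·7 + 5 = 40 —(−1)→ 39
39 —HB7→ 5·7 + 4 —bump→ 5·8 + 4 = 44 —(−1)→ 43
43 —HB8→ 5·8 + 3 —bump→ 5·9 + 3 = 48 —(−1)→ 47

5·9 + 2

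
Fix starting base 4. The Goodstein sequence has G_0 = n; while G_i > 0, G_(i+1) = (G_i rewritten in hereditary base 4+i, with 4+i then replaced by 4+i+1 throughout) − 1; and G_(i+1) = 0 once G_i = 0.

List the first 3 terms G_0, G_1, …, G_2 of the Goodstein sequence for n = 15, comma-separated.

(0) 15|_4 = 3·4 + 3 ↦ 3·5 + 3|_5 = 18 ⇒ 17
(1) 17|_5 = 3·5 + 2 ↦ 3·6 + 2|_6 = 20 ⇒ 19

15, 17, 19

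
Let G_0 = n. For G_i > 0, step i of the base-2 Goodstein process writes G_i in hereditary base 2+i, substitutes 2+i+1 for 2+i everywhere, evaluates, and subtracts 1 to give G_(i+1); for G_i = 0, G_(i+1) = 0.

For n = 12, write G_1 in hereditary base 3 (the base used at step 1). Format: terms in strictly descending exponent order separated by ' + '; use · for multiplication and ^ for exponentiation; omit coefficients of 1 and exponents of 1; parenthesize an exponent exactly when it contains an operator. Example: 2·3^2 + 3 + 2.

3^(3 + 1) + 2·3^2 + 2·3 + 2

G_0=12  [base 2] 2^(2 + 1) + 2^2  →[2↦3]→  3^(3 + 1) + 3^3 = 108  −1 ⇒ G_1=107
G_1=107  [base 3] 3^(3 + 1) + 2·3^2 + 2·3 + 2  →[3↦4]→  4^(4 + 1) + 2·4^2 + 2·4 + 2 = 1066  −1 ⇒ G_2=1065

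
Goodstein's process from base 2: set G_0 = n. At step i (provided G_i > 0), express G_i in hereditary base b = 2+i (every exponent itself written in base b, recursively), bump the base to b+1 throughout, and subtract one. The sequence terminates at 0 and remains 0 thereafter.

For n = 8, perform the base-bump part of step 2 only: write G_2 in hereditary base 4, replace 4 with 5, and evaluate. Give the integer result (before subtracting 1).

(0) 8|_2 = 2^(2 + 1) ↦ 3^(3 + 1)|_3 = 81 ⇒ 80
(1) 80|_3 = 2·3^3 + 2·3^2 + 2·3 + 2 ↦ 2·4^4 + 2·4^2 + 2·4 + 2|_4 = 554 ⇒ 553

6311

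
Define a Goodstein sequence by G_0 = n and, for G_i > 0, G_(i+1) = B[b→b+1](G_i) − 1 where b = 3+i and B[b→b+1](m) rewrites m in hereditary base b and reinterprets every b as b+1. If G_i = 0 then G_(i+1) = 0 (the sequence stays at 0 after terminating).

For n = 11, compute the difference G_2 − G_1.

8

G_0 = 11. HB_3(11) = 3^2 + 2. Bump = 18. G_1 = 17.
G_1 = 17. HB_4(17) = 4^2 + 1. Bump = 26. G_2 = 25.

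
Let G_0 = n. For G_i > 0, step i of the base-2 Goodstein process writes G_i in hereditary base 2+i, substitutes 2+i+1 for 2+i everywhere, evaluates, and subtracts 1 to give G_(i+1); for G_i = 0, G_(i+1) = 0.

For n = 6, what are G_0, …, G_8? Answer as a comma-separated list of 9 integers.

6, 29, 257, 3125, 46655, 98039, 187243, 332147, 555551

base 2: 6 = 2^2 + 2; at 3: 3^3 + 3 = 30; next = 29
base 3: 29 = 3^3 + 2; at 4: 4^4 + 2 = 258; next = 257
base 4: 257 = 4^4 + 1; at 5: 5^5 + 1 = 3126; next = 3125
base 5: 3125 = 5^5; at 6: 6^6 = 46656; next = 46655
base 6: 46655 = 5·6^5 + 5·6^4 + 5·6^3 + 5·6^2 + 5·6 + 5; at 7: 5·7^5 + 5·7^4 + 5·7^3 + 5·7^2 + 5·7 + 5 = 98040; next = 98039
base 7: 98039 = 5·7^5 + 5·7^4 + 5·7^3 + 5·7^2 + 5·7 + 4; at 8: 5·8^5 + 5·8^4 + 5·8^3 + 5·8^2 + 5·8 + 4 = 187244; next = 187243
base 8: 187243 = 5·8^5 + 5·8^4 + 5·8^3 + 5·8^2 + 5·8 + 3; at 9: 5·9^5 + 5·9^4 + 5·9^3 + 5·9^2 + 5·9 + 3 = 332148; next = 332147
base 9: 332147 = 5·9^5 + 5·9^4 + 5·9^3 + 5·9^2 + 5·9 + 2; at 10: 5·10^5 + 5·10^4 + 5·10^3 + 5·10^2 + 5·10 + 2 = 555552; next = 555551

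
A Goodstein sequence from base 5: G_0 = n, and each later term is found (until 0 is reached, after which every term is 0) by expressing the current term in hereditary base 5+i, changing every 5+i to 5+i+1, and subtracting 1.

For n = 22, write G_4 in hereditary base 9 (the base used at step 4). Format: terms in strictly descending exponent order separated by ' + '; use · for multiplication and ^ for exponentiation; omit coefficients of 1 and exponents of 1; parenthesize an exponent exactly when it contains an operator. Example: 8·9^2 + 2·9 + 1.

3·9 + 6

i=0: 22 = 4·5 + 2 (b=5); 5→6: 4·6 + 2 = 26; 26−1 = 25
i=1: 25 = 4·6 + 1 (b=6); 6→7: 4·7 + 1 = 29; 29−1 = 28
i=2: 28 = 4·7 (b=7); 7→8: 4·8 = 32; 32−1 = 31
i=3: 31 = 3·8 + 7 (b=8); 8→9: 3·9 + 7 = 34; 34−1 = 33
i=4: 33 = 3·9 + 6 (b=9); 9→10: 3·10 + 6 = 36; 36−1 = 35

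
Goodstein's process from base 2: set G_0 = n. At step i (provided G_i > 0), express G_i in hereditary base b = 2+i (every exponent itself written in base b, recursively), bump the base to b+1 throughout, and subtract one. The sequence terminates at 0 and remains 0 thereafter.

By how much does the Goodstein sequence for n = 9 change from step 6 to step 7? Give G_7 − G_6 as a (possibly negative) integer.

1111930522

i=0: 9 = 2^(2 + 1) + 1 (b=2); 2→3: 3^(3 + 1) + 1 = 82; 82−1 = 81
i=1: 81 = 3^(3 + 1) (b=3); 3→4: 4^(4 + 1) = 1024; 1024−1 = 1023
i=2: 1023 = 3·4^4 + 3·4^3 + 3·4^2 + 3·4 + 3 (b=4); 4→5: 3·5^5 + 3·5^3 + 3·5^2 + 3·5 + 3 = 9843; 9843−1 = 9842
i=3: 9842 = 3·5^5 + 3·5^3 + 3·5^2 + 3·5 + 2 (b=5); 5→6: 3·6^6 + 3·6^3 + 3·6^2 + 3·6 + 2 = 140744; 140744−1 = 140743
i=4: 140743 = 3·6^6 + 3·6^3 + 3·6^2 + 3·6 + 1 (b=6); 6→7: 3·7^7 + 3·7^3 + 3·7^2 + 3·7 + 1 = 2471827; 2471827−1 = 2471826
i=5: 2471826 = 3·7^7 + 3·7^3 + 3·7^2 + 3·7 (b=7); 7→8: 3·8^8 + 3·8^3 + 3·8^2 + 3·8 = 50333400; 50333400−1 = 50333399
i=6: 50333399 = 3·8^8 + 3·8^3 + 3·8^2 + 2·8 + 7 (b=8); 8→9: 3·9^9 + 3·9^3 + 3·9^2 + 2·9 + 7 = 1162263922; 1162263922−1 = 1162263921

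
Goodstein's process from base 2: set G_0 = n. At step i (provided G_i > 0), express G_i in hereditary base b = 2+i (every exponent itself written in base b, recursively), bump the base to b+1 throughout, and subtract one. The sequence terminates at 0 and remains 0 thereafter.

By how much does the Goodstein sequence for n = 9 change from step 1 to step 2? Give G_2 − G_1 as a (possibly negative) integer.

942

step 0: 9 = 2^(2 + 1) + 1; sub 3 for 2: 3^(3 + 1) + 1; = 82; G_1 = 82−1 = 81
step 1: 81 = 3^(3 + 1); sub 4 for 3: 4^(4 + 1); = 1024; G_2 = 1024−1 = 1023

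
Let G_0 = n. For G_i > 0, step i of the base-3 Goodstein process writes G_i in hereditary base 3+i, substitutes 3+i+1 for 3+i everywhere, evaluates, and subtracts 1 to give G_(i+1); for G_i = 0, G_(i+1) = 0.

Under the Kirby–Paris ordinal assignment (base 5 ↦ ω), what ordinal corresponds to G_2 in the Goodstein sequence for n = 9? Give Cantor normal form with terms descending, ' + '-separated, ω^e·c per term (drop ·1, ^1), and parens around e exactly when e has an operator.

[0] 9 ≡ 3^2 (base 3). Lift 4: 16. −1: 15.
[1] 15 ≡ 3·4 + 3 (base 4). Lift 5: 18. −1: 17.
[2] 17 ≡ 3·5 + 2 (base 5). Lift 6: 20. −1: 19.

ω·3 + 2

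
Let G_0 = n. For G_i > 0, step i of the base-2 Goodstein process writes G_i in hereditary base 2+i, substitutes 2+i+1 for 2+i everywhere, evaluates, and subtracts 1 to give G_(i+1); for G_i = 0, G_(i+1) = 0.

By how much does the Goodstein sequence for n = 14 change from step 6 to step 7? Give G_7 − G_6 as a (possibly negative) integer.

3352711577

[0] 14 ≡ 2^(2 + 1) + 2^2 + 2 (base 2). Lift 3: 111. −1: 110.
[1] 110 ≡ 3^(3 + 1) + 3^3 + 2 (base 3). Lift 4: 1282. −1: 1281.
[2] 1281 ≡ 4^(4 + 1) + 4^4 + 1 (base 4). Lift 5: 18751. −1: 18750.
[3] 18750 ≡ 5^(5 + 1) + 5^5 (base 5). Lift 6: 326592. −1: 326591.
[4] 326591 ≡ 6^(6 + 1) + 5·6^5 + 5·6^4 + 5·6^3 + 5·6^2 + 5·6 + 5 (base 6). Lift 7: 5862841. −1: 5862840.
[5] 5862840 ≡ 7^(7 + 1) + 5·7^5 + 5·7^4 + 5·7^3 + 5·7^2 + 5·7 + 4 (base 7). Lift 8: 134404972. −1: 134404971.
[6] 134404971 ≡ 8^(8 + 1) + 5·8^5 + 5·8^4 + 5·8^3 + 5·8^2 + 5·8 + 3 (base 8). Lift 9: 3487116549. −1: 3487116548.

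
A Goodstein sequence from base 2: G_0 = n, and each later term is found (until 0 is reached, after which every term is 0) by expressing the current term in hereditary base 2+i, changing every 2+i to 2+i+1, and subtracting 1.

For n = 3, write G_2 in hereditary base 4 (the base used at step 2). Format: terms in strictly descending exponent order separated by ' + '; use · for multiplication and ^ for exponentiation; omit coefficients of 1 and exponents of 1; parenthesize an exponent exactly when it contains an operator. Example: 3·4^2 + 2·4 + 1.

G_0=3  [base 2] 2 + 1  →[2↦3]→  3 + 1 = 4  −1 ⇒ G_1=3
G_1=3  [base 3] 3  →[3↦4]→  4 = 4  −1 ⇒ G_2=3
G_2=3  [base 4] 3  →[4↦5]→  3 = 3  −1 ⇒ G_3=2

3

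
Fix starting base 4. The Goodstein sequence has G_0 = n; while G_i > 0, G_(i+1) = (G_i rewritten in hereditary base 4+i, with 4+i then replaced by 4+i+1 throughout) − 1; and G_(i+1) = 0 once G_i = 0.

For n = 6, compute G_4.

5

(0) 6|_4 = 4 + 2 ↦ 5 + 2|_5 = 7 ⇒ 6
(1) 6|_5 = 5 + 1 ↦ 6 + 1|_6 = 7 ⇒ 6
(2) 6|_6 = 6 ↦ 7|_7 = 7 ⇒ 6
(3) 6|_7 = 6 ↦ 6|_8 = 6 ⇒ 5
(4) 5|_8 = 5 ↦ 5|_9 = 5 ⇒ 4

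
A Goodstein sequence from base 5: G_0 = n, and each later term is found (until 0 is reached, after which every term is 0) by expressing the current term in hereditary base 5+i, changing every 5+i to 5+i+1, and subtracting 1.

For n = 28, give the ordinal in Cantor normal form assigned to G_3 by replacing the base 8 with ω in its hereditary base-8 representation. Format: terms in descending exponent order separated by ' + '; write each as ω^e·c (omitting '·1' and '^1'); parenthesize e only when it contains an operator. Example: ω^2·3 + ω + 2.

(0) 28|_5 = 5^2 + 3 ↦ 6^2 + 3|_6 = 39 ⇒ 38
(1) 38|_6 = 6^2 + 2 ↦ 7^2 + 2|_7 = 51 ⇒ 50
(2) 50|_7 = 7^2 + 1 ↦ 8^2 + 1|_8 = 65 ⇒ 64
(3) 64|_8 = 8^2 ↦ 9^2|_9 = 81 ⇒ 80

ω^2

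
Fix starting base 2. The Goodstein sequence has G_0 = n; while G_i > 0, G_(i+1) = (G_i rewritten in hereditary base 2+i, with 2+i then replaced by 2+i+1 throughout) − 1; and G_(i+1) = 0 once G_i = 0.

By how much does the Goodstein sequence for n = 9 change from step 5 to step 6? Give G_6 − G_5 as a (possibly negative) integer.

47861573

i=0: 9 = 2^(2 + 1) + 1 (b=2); 2→3: 3^(3 + 1) + 1 = 82; 82−1 = 81
i=1: 81 = 3^(3 + 1) (b=3); 3→4: 4^(4 + 1) = 1024; 1024−1 = 1023
i=2: 1023 = 3·4^4 + 3·4^3 + 3·4^2 + 3·4 + 3 (b=4); 4→5: 3·5^5 + 3·5^3 + 3·5^2 + 3·5 + 3 = 9843; 9843−1 = 9842
i=3: 9842 = 3·5^5 + 3·5^3 + 3·5^2 + 3·5 + 2 (b=5); 5→6: 3·6^6 + 3·6^3 + 3·6^2 + 3·6 + 2 = 140744; 140744−1 = 140743
i=4: 140743 = 3·6^6 + 3·6^3 + 3·6^2 + 3·6 + 1 (b=6); 6→7: 3·7^7 + 3·7^3 + 3·7^2 + 3·7 + 1 = 2471827; 2471827−1 = 2471826
i=5: 2471826 = 3·7^7 + 3·7^3 + 3·7^2 + 3·7 (b=7); 7→8: 3·8^8 + 3·8^3 + 3·8^2 + 3·8 = 50333400; 50333400−1 = 50333399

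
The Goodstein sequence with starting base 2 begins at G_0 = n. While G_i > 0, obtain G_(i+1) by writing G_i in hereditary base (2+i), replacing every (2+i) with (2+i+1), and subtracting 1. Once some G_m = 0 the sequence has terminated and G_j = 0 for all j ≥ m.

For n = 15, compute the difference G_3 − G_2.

i=0: 15 = 2^(2 + 1) + 2^2 + 2 + 1 (b=2); 2→3: 3^(3 + 1) + 3^3 + 3 + 1 = 112; 112−1 = 111
i=1: 111 = 3^(3 + 1) + 3^3 + 3 (b=3); 3→4: 4^(4 + 1) + 4^4 + 4 = 1284; 1284−1 = 1283
i=2: 1283 = 4^(4 + 1) + 4^4 + 3 (b=4); 4→5: 5^(5 + 1) + 5^5 + 3 = 18753; 18753−1 = 18752

17469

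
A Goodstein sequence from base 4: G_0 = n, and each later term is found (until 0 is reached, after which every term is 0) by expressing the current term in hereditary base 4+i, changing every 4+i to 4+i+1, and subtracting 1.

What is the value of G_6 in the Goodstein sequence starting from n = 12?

12 —HB4→ 3·4 —bump→ 3·5 = 15 —(−1)→ 14
14 —HB5→ 2·5 + 4 —bump→ 2·6 + 4 = 16 —(−1)→ 15
15 —HB6→ 2·6 + 3 —bump→ 2·7 + 3 = 17 —(−1)→ 16
16 —HB7→ 2·7 + 2 —bump→ 2·8 + 2 = 18 —(−1)→ 17
17 —HB8→ 2·8 + 1 —bump→ 2·9 + 1 = 19 —(−1)→ 18
18 —HB9→ 2·9 —bump→ 2·10 = 20 —(−1)→ 19

19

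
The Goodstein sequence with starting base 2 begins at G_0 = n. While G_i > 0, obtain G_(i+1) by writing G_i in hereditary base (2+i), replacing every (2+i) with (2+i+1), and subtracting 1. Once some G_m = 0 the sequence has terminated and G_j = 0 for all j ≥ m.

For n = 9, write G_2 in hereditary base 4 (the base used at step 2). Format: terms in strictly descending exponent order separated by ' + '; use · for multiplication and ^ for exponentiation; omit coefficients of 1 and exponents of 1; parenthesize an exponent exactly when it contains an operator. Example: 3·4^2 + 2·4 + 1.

G_0 = 9. HB_2(9) = 2^(2 + 1) + 1. Bump = 82. G_1 = 81.
G_1 = 81. HB_3(81) = 3^(3 + 1). Bump = 1024. G_2 = 1023.
G_2 = 1023. HB_4(1023) = 3·4^4 + 3·4^3 + 3·4^2 + 3·4 + 3. Bump = 9843. G_3 = 9842.

3·4^4 + 3·4^3 + 3·4^2 + 3·4 + 3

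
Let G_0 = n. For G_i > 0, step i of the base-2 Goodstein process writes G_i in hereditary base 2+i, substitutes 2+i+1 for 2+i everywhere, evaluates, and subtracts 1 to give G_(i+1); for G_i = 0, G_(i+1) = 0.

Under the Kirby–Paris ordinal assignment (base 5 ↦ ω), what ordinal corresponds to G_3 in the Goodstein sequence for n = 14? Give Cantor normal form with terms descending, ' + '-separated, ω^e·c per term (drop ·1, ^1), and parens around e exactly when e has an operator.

ω^(ω + 1) + ω^ω

14 —HB2→ 2^(2 + 1) + 2^2 + 2 —bump→ 3^(3 + 1) + 3^3 + 3 = 111 —(−1)→ 110
110 —HB3→ 3^(3 + 1) + 3^3 + 2 —bump→ 4^(4 + 1) + 4^4 + 2 = 1282 —(−1)→ 1281
1281 —HB4→ 4^(4 + 1) + 4^4 + 1 —bump→ 5^(5 + 1) + 5^5 + 1 = 18751 —(−1)→ 18750
18750 —HB5→ 5^(5 + 1) + 5^5 —bump→ 6^(6 + 1) + 6^6 = 326592 —(−1)→ 326591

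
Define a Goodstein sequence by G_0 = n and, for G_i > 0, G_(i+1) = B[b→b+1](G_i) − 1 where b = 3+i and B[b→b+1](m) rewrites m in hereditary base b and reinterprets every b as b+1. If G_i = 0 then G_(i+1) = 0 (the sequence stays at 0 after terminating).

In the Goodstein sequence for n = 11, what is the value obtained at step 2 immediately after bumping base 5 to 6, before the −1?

[0] 11 ≡ 3^2 + 2 (base 3). Lift 4: 18. −1: 17.
[1] 17 ≡ 4^2 + 1 (base 4). Lift 5: 26. −1: 25.
[2] 25 ≡ 5^2 (base 5). Lift 6: 36. −1: 35.

36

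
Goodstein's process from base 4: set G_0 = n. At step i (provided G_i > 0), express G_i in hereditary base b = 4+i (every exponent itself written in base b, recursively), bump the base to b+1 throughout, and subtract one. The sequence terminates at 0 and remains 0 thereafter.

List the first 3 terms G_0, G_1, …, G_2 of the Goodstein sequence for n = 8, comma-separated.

8, 9, 9

(0) 8|_4 = 2·4 ↦ 2·5|_5 = 10 ⇒ 9
(1) 9|_5 = 5 + 4 ↦ 6 + 4|_6 = 10 ⇒ 9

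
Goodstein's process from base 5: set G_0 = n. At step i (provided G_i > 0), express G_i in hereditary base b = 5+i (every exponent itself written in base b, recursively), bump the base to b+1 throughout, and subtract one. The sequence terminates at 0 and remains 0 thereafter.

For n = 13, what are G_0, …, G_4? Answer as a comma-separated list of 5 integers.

13, 14, 15, 16, 17

[0] 13 ≡ 2·5 + 3 (base 5). Lift 6: 15. −1: 14.
[1] 14 ≡ 2·6 + 2 (base 6). Lift 7: 16. −1: 15.
[2] 15 ≡ 2·7 + 1 (base 7). Lift 8: 17. −1: 16.
[3] 16 ≡ 2·8 (base 8). Lift 9: 18. −1: 17.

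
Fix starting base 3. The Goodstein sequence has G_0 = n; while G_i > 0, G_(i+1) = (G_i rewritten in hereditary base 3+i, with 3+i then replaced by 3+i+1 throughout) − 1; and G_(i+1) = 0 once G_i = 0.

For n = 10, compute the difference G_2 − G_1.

8

(0) 10|_3 = 3^2 + 1 ↦ 4^2 + 1|_4 = 17 ⇒ 16
(1) 16|_4 = 4^2 ↦ 5^2|_5 = 25 ⇒ 24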